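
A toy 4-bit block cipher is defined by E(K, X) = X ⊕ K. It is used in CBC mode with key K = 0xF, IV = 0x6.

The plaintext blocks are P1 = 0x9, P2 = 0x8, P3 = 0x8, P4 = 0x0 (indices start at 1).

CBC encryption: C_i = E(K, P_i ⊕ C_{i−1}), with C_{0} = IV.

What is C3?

C3 = 0x0

C1: P1 ⊕ 0x6 = 0xF; E(K, 0xF) = 0x0.
C2: P2 ⊕ 0x0 = 0x8; E(K, 0x8) = 0x7.
C3: P3 ⊕ 0x7 = 0xF; E(K, 0xF) = 0x0.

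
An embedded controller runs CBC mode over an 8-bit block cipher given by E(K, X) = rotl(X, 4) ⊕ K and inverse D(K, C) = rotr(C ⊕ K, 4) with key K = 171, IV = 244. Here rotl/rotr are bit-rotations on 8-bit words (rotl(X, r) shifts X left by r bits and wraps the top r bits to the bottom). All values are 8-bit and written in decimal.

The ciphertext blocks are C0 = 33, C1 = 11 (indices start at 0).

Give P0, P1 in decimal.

CBC decryption: P_i = D(K, C_i) ⊕ C_{i−1}, with C_{−1} = IV.
P0: D(K, 33) = 168; 168 ⊕ 244 = 92.
P1: D(K, 11) = 10; 10 ⊕ 33 = 43.

P0 = 92, P1 = 43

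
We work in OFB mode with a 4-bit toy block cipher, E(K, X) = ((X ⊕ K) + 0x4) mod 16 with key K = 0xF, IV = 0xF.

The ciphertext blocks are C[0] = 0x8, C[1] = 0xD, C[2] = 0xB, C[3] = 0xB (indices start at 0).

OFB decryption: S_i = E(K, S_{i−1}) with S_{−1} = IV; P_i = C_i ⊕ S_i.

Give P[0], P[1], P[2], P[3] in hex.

P[0]: S = E(K, 0xF) = 0x4; 0x8 ⊕ 0x4 = 0xC.
P[1]: S = E(K, 0x4) = 0xF; 0xD ⊕ 0xF = 0x2.
P[2]: S = E(K, 0xF) = 0x4; 0xB ⊕ 0x4 = 0xF.
P[3]: S = E(K, 0x4) = 0xF; 0xB ⊕ 0xF = 0x4.

P[0] = 0xC, P[1] = 0x2, P[2] = 0xF, P[3] = 0x4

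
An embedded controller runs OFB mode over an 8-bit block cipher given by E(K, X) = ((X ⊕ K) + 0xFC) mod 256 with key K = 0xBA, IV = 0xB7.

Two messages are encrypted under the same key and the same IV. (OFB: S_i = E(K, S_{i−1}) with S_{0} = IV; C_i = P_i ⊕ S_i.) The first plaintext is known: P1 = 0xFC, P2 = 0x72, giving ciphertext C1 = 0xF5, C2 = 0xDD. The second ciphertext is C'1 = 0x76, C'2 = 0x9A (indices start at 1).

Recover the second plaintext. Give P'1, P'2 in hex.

In OFB with a reused IV, both messages share the same keystream S_i, so C_i ⊕ C'_i = P_i ⊕ P'_i and thus P'_i = P_i ⊕ C_i ⊕ C'_i.
P'1: 0xFC ⊕ 0xF5 ⊕ 0x76 = 0x7F.
P'2: 0x72 ⊕ 0xDD ⊕ 0x9A = 0x35.

P'1 = 0x7F, P'2 = 0x35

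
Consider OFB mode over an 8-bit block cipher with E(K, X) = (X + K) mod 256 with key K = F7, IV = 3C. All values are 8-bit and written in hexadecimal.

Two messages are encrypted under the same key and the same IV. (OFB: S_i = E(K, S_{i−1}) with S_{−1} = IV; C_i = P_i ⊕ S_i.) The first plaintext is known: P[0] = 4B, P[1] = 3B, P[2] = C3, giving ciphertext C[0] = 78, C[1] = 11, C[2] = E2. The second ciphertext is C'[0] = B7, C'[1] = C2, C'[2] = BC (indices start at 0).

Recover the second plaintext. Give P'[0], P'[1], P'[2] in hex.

In OFB with a reused IV, both messages share the same keystream S_i, so C_i ⊕ C'_i = P_i ⊕ P'_i and thus P'_i = P_i ⊕ C_i ⊕ C'_i.
P'[0]: 4B ⊕ 78 ⊕ B7 = 84.
P'[1]: 3B ⊕ 11 ⊕ C2 = E8.
P'[2]: C3 ⊕ E2 ⊕ BC = 9D.

P'[0] = 84, P'[1] = E8, P'[2] = 9D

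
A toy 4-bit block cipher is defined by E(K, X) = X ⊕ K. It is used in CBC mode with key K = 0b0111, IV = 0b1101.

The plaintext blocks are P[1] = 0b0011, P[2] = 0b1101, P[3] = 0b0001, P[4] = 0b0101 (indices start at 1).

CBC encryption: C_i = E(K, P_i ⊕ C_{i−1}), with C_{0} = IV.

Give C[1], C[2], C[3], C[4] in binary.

C[1] = 0b1001, C[2] = 0b0011, C[3] = 0b0101, C[4] = 0b0111

C[1]: P[1] ⊕ 0b1101 = 0b1110; E(K, 0b1110) = 0b1001.
C[2]: P[2] ⊕ 0b1001 = 0b0100; E(K, 0b0100) = 0b0011.
C[3]: P[3] ⊕ 0b0011 = 0b0010; E(K, 0b0010) = 0b0101.
C[4]: P[4] ⊕ 0b0101 = 0b0000; E(K, 0b0000) = 0b0111.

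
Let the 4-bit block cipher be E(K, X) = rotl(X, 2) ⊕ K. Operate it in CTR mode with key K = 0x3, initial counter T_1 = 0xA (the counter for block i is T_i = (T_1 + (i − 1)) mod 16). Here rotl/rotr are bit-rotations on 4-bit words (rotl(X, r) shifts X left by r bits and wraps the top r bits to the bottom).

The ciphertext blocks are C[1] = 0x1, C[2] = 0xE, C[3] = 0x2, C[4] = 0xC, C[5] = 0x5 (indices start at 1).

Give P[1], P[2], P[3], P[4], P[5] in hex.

P[1] = 0x8, P[2] = 0x3, P[3] = 0x2, P[4] = 0x8, P[5] = 0xD

CTR decryption: S_i = E(K, T_i) where T_i is the counter for block i; P_i = C_i ⊕ S_i.
P[1]: T = 0xA, S = E(K, T) = 0x9; 0x1 ⊕ 0x9 = 0x8.
P[2]: T = 0xB, S = E(K, T) = 0xD; 0xE ⊕ 0xD = 0x3.
P[3]: T = 0xC, S = E(K, T) = 0x0; 0x2 ⊕ 0x0 = 0x2.
P[4]: T = 0xD, S = E(K, T) = 0x4; 0xC ⊕ 0x4 = 0x8.
P[5]: T = 0xE, S = E(K, T) = 0x8; 0x5 ⊕ 0x8 = 0xD.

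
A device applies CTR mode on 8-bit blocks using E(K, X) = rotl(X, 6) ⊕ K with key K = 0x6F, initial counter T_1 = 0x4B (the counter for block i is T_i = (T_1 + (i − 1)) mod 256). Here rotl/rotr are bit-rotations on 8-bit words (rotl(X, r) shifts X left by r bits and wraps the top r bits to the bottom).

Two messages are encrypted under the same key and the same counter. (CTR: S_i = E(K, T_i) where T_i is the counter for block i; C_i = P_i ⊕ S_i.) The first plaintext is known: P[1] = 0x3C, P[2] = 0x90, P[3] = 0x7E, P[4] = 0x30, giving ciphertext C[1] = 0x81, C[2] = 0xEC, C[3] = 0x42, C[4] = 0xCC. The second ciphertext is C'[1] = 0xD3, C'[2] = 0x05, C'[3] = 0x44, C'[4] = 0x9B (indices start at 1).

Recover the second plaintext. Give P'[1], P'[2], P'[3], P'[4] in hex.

P'[1] = 0x6E, P'[2] = 0x79, P'[3] = 0x78, P'[4] = 0x67

In CTR with a reused counter, both messages share the same keystream S_i, so C_i ⊕ C'_i = P_i ⊕ P'_i and thus P'_i = P_i ⊕ C_i ⊕ C'_i.
P'[1]: 0x3C ⊕ 0x81 ⊕ 0xD3 = 0x6E.
P'[2]: 0x90 ⊕ 0xEC ⊕ 0x05 = 0x79.
P'[3]: 0x7E ⊕ 0x42 ⊕ 0x44 = 0x78.
P'[4]: 0x30 ⊕ 0xCC ⊕ 0x9B = 0x67.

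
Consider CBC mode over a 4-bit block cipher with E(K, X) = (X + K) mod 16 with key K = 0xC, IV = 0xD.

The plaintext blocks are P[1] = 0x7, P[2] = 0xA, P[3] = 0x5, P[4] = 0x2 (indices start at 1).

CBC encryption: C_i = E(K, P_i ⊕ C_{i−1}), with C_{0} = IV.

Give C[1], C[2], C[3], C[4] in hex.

C[1] = 0x6, C[2] = 0x8, C[3] = 0x9, C[4] = 0x7

C[1]: P[1] ⊕ 0xD = 0xA; E(K, 0xA) = 0x6.
C[2]: P[2] ⊕ 0x6 = 0xC; E(K, 0xC) = 0x8.
C[3]: P[3] ⊕ 0x8 = 0xD; E(K, 0xD) = 0x9.
C[4]: P[4] ⊕ 0x9 = 0xB; E(K, 0xB) = 0x7.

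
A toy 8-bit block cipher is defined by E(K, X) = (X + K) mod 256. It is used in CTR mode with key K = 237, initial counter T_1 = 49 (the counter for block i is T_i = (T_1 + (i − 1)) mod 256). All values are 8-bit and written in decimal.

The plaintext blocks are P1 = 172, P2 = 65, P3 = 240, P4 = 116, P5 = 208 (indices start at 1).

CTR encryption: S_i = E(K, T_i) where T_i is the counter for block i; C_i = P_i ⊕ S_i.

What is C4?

C1: T = 49, S = E(K, T) = 30; 172 ⊕ 30 = 178.
C2: T = 50, S = E(K, T) = 31; 65 ⊕ 31 = 94.
C3: T = 51, S = E(K, T) = 32; 240 ⊕ 32 = 208.
C4: T = 52, S = E(K, T) = 33; 116 ⊕ 33 = 85.

C4 = 85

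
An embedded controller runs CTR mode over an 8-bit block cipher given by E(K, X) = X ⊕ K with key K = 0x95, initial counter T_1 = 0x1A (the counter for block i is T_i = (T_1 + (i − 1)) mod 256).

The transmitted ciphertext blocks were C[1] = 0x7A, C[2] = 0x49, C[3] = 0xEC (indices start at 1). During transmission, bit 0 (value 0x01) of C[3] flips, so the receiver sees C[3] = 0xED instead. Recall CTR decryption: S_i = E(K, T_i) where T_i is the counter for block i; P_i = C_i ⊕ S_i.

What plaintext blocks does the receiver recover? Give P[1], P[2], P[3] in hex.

Only C[3] changed, to 0xED. In CTR, a change in C_i flips the same bit in P_i only; the keystream is unaffected. Decrypting the received ciphertext:
P[1]: T = 0x1A, S = E(K, T) = 0x8F; 0x7A ⊕ 0x8F = 0xF5.
P[2]: T = 0x1B, S = E(K, T) = 0x8E; 0x49 ⊕ 0x8E = 0xC7.
P[3]: T = 0x1C, S = E(K, T) = 0x89; 0xED ⊕ 0x89 = 0x64.
Blocks that differ from the original plaintext: P[3].

P[1] = 0xF5, P[2] = 0xC7, P[3] = 0x64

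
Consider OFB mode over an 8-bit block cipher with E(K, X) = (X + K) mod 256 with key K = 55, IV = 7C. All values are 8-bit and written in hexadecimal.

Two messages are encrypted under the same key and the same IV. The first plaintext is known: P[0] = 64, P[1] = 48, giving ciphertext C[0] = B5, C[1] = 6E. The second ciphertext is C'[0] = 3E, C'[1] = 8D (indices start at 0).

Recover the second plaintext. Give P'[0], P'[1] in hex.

In OFB with a reused IV, both messages share the same keystream S_i, so C_i ⊕ C'_i = P_i ⊕ P'_i and thus P'_i = P_i ⊕ C_i ⊕ C'_i.
P'[0]: 64 ⊕ B5 ⊕ 3E = EF.
P'[1]: 48 ⊕ 6E ⊕ 8D = AB.

P'[0] = EF, P'[1] = AB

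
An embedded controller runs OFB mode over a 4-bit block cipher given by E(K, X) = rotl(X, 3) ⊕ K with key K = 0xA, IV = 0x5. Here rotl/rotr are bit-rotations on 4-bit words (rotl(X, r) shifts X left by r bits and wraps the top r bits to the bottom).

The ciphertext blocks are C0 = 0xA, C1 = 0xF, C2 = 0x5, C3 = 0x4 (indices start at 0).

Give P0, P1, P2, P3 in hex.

P0 = 0xA, P1 = 0x5, P2 = 0xA, P3 = 0x1

OFB decryption: S_i = E(K, S_{i−1}) with S_{−1} = IV; P_i = C_i ⊕ S_i.
P0: S = E(K, 0x5) = 0x0; 0xA ⊕ 0x0 = 0xA.
P1: S = E(K, 0x0) = 0xA; 0xF ⊕ 0xA = 0x5.
P2: S = E(K, 0xA) = 0xF; 0x5 ⊕ 0xF = 0xA.
P3: S = E(K, 0xF) = 0x5; 0x4 ⊕ 0x5 = 0x1.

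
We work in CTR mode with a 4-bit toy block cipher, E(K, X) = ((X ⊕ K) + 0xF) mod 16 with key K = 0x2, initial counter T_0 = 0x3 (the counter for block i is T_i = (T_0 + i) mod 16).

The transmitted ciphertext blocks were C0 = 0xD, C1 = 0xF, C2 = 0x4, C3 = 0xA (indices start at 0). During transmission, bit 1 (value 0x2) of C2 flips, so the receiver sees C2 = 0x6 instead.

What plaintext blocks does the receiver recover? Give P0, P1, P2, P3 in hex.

CTR decryption: S_i = E(K, T_i) where T_i is the counter for block i; P_i = C_i ⊕ S_i.
Only C2 changed, to 0x6. In CTR, a change in C_i flips the same bit in P_i only; the keystream is unaffected. Decrypting the received ciphertext:
P0: T = 0x3, S = E(K, T) = 0x0; 0xD ⊕ 0x0 = 0xD.
P1: T = 0x4, S = E(K, T) = 0x5; 0xF ⊕ 0x5 = 0xA.
P2: T = 0x5, S = E(K, T) = 0x6; 0x6 ⊕ 0x6 = 0x0.
P3: T = 0x6, S = E(K, T) = 0x3; 0xA ⊕ 0x3 = 0x9.
Blocks that differ from the original plaintext: P2.

P0 = 0xD, P1 = 0xA, P2 = 0x0, P3 = 0x9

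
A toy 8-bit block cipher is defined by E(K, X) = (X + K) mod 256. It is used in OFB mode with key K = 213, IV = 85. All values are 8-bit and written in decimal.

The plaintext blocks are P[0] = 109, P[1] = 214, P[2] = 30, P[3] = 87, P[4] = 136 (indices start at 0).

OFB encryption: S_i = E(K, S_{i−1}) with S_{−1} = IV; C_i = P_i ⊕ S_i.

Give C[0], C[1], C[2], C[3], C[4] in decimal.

C[0] = 71, C[1] = 41, C[2] = 202, C[3] = 254, C[4] = 246

C[0]: S = E(K, 85) = 42; 109 ⊕ 42 = 71.
C[1]: S = E(K, 42) = 255; 214 ⊕ 255 = 41.
C[2]: S = E(K, 255) = 212; 30 ⊕ 212 = 202.
C[3]: S = E(K, 212) = 169; 87 ⊕ 169 = 254.
C[4]: S = E(K, 169) = 126; 136 ⊕ 126 = 246.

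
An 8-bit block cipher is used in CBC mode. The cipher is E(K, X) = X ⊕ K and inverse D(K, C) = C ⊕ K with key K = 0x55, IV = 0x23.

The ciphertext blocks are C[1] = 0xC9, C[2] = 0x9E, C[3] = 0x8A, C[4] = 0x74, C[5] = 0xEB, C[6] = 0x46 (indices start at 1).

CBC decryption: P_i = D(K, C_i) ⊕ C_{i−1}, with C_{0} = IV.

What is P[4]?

P[4]: D(K, 0x74) = 0x21; 0x21 ⊕ 0x8A = 0xAB.

P[4] = 0xAB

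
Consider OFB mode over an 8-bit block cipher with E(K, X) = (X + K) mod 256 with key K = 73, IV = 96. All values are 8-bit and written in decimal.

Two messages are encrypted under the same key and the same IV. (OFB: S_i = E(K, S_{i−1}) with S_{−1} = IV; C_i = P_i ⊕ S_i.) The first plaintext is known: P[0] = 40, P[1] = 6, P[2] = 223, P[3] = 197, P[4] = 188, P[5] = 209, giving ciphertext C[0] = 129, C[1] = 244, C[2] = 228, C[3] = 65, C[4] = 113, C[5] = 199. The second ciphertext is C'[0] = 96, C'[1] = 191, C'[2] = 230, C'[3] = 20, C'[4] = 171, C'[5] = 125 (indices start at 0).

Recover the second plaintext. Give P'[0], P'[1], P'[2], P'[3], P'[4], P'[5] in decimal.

In OFB with a reused IV, both messages share the same keystream S_i, so C_i ⊕ C'_i = P_i ⊕ P'_i and thus P'_i = P_i ⊕ C_i ⊕ C'_i.
P'[0]: 40 ⊕ 129 ⊕ 96 = 201.
P'[1]: 6 ⊕ 244 ⊕ 191 = 77.
P'[2]: 223 ⊕ 228 ⊕ 230 = 221.
P'[3]: 197 ⊕ 65 ⊕ 20 = 144.
P'[4]: 188 ⊕ 113 ⊕ 171 = 102.
P'[5]: 209 ⊕ 199 ⊕ 125 = 107.

P'[0] = 201, P'[1] = 77, P'[2] = 221, P'[3] = 144, P'[4] = 102, P'[5] = 107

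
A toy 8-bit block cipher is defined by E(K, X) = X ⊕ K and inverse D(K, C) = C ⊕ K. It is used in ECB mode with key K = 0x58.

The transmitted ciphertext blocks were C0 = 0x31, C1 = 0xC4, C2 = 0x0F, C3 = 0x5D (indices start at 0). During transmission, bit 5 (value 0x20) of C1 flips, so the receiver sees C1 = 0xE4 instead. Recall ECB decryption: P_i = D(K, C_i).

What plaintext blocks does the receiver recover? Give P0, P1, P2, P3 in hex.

Only C1 changed, to 0xE4. In ECB, a change in C_i affects only P_i. Decrypting the received ciphertext:
P0: D(K, 0x31) = 0x69.
P1: D(K, 0xE4) = 0xBC.
P2: D(K, 0x0F) = 0x57.
P3: D(K, 0x5D) = 0x05.
Blocks that differ from the original plaintext: P1.

P0 = 0x69, P1 = 0xBC, P2 = 0x57, P3 = 0x05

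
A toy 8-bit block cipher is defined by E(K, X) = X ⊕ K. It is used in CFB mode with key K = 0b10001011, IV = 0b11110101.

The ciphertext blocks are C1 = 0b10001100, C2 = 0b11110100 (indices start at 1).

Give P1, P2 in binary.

CFB decryption: P_i = C_i ⊕ E(K, C_{i−1}), with C_{0} = IV.
P1: E(K, 0b11110101) = 0b01111110; 0b10001100 ⊕ 0b01111110 = 0b11110010.
P2: E(K, 0b10001100) = 0b00000111; 0b11110100 ⊕ 0b00000111 = 0b11110011.

P1 = 0b11110010, P2 = 0b11110011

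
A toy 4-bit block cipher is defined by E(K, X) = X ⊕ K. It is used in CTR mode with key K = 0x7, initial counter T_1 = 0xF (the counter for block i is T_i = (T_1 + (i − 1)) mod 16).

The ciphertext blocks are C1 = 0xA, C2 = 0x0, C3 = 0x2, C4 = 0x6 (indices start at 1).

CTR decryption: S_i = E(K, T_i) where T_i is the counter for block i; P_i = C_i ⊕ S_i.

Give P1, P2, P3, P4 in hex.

P1 = 0x2, P2 = 0x7, P3 = 0x4, P4 = 0x3

P1: T = 0xF, S = E(K, T) = 0x8; 0xA ⊕ 0x8 = 0x2.
P2: T = 0x0, S = E(K, T) = 0x7; 0x0 ⊕ 0x7 = 0x7.
P3: T = 0x1, S = E(K, T) = 0x6; 0x2 ⊕ 0x6 = 0x4.
P4: T = 0x2, S = E(K, T) = 0x5; 0x6 ⊕ 0x5 = 0x3.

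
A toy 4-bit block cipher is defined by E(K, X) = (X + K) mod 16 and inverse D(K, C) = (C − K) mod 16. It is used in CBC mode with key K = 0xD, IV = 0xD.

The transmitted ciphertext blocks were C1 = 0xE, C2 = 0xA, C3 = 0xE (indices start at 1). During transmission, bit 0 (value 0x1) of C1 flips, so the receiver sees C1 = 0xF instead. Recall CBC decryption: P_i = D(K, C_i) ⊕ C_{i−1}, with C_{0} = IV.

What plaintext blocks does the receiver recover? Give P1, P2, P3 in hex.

Only C1 changed, to 0xF. In CBC, a change in C_i garbles P_i and flips the same bit in P_{i+1}. Decrypting the received ciphertext:
P1: D(K, 0xF) = 0x2; 0x2 ⊕ 0xD = 0xF.
P2: D(K, 0xA) = 0xD; 0xD ⊕ 0xF = 0x2.
P3: D(K, 0xE) = 0x1; 0x1 ⊕ 0xA = 0xB.
Blocks that differ from the original plaintext: P1, P2.

P1 = 0xF, P2 = 0x2, P3 = 0xB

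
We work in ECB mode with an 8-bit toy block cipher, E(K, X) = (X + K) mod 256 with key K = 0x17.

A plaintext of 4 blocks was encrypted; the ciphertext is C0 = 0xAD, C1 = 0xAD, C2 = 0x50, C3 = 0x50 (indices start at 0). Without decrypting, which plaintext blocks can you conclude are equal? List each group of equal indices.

P0 = P1; P2 = P3

ECB encrypts each block independently with the same key, so equal ciphertext blocks imply equal plaintext blocks.
C0 = C1 = 0xAD, so P0 = P1.
C2 = C3 = 0x50, so P2 = P3.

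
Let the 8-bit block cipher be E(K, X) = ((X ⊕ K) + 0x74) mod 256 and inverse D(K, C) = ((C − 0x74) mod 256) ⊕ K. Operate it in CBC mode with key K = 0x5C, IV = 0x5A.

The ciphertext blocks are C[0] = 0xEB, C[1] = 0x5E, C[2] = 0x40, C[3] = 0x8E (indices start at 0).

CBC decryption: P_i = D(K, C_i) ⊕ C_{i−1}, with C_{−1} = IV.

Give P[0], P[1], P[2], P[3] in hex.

P[0] = 0x71, P[1] = 0x5D, P[2] = 0xCE, P[3] = 0x06

P[0]: D(K, 0xEB) = 0x2B; 0x2B ⊕ 0x5A = 0x71.
P[1]: D(K, 0x5E) = 0xB6; 0xB6 ⊕ 0xEB = 0x5D.
P[2]: D(K, 0x40) = 0x90; 0x90 ⊕ 0x5E = 0xCE.
P[3]: D(K, 0x8E) = 0x46; 0x46 ⊕ 0x40 = 0x06.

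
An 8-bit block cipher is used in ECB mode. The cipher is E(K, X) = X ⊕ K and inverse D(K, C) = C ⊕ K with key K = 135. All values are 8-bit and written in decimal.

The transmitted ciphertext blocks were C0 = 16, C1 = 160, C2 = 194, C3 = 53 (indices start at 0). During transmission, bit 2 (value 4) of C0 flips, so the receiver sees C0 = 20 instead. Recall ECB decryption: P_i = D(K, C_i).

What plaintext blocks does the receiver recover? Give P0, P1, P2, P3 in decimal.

Only C0 changed, to 20. In ECB, a change in C_i affects only P_i. Decrypting the received ciphertext:
P0: D(K, 20) = 147.
P1: D(K, 160) = 39.
P2: D(K, 194) = 69.
P3: D(K, 53) = 178.
Blocks that differ from the original plaintext: P0.

P0 = 147, P1 = 39, P2 = 69, P3 = 178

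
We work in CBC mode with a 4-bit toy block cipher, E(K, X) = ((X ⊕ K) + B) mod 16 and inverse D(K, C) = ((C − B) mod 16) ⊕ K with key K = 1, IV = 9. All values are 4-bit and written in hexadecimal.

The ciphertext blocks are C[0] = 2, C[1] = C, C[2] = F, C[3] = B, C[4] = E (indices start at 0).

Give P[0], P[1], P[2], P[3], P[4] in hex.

P[0] = F, P[1] = 2, P[2] = 9, P[3] = E, P[4] = 9

CBC decryption: P_i = D(K, C_i) ⊕ C_{i−1}, with C_{−1} = IV.
P[0]: D(K, 2) = 6; 6 ⊕ 9 = F.
P[1]: D(K, C) = 0; 0 ⊕ 2 = 2.
P[2]: D(K, F) = 5; 5 ⊕ C = 9.
P[3]: D(K, B) = 1; 1 ⊕ F = E.
P[4]: D(K, E) = 2; 2 ⊕ B = 9.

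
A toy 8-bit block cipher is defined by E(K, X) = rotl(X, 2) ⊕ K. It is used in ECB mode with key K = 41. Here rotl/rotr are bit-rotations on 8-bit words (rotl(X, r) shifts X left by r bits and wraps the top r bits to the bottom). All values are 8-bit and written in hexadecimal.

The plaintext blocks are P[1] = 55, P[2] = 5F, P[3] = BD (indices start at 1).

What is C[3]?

ECB encryption: C_i = E(K, P_i).
C[3]: E(K, BD) = B7.

C[3] = B7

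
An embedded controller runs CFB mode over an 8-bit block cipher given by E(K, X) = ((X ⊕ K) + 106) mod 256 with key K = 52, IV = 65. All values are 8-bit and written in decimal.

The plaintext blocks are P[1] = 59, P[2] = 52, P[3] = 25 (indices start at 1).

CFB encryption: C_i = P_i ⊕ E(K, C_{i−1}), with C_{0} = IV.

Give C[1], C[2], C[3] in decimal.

C[1] = 228, C[2] = 14, C[3] = 189

C[1]: E(K, 65) = 223; 59 ⊕ 223 = 228.
C[2]: E(K, 228) = 58; 52 ⊕ 58 = 14.
C[3]: E(K, 14) = 164; 25 ⊕ 164 = 189.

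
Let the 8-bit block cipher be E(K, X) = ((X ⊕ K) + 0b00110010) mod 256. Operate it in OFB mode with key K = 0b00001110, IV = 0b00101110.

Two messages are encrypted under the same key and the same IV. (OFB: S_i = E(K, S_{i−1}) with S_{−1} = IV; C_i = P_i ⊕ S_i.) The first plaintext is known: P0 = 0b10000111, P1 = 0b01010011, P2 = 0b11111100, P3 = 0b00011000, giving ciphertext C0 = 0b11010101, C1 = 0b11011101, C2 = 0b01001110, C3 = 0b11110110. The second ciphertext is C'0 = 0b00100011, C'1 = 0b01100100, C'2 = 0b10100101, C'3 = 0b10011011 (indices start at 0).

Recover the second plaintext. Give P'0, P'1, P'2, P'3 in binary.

In OFB with a reused IV, both messages share the same keystream S_i, so C_i ⊕ C'_i = P_i ⊕ P'_i and thus P'_i = P_i ⊕ C_i ⊕ C'_i.
P'0: 0b10000111 ⊕ 0b11010101 ⊕ 0b00100011 = 0b01110001.
P'1: 0b01010011 ⊕ 0b11011101 ⊕ 0b01100100 = 0b11101010.
P'2: 0b11111100 ⊕ 0b01001110 ⊕ 0b10100101 = 0b00010111.
P'3: 0b00011000 ⊕ 0b11110110 ⊕ 0b10011011 = 0b01110101.

P'0 = 0b01110001, P'1 = 0b11101010, P'2 = 0b00010111, P'3 = 0b01110101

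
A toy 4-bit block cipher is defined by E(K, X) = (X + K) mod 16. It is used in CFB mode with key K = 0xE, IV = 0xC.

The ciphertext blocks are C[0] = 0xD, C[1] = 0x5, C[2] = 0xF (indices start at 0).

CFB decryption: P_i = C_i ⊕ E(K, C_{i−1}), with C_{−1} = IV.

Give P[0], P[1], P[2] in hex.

P[0]: E(K, 0xC) = 0xA; 0xD ⊕ 0xA = 0x7.
P[1]: E(K, 0xD) = 0xB; 0x5 ⊕ 0xB = 0xE.
P[2]: E(K, 0x5) = 0x3; 0xF ⊕ 0x3 = 0xC.

P[0] = 0x7, P[1] = 0xE, P[2] = 0xC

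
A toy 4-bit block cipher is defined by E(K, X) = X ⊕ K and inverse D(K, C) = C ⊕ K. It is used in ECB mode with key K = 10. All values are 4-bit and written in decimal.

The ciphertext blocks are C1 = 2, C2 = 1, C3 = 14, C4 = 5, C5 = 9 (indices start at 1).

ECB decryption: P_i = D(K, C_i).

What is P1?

P1: D(K, 2) = 8.

P1 = 8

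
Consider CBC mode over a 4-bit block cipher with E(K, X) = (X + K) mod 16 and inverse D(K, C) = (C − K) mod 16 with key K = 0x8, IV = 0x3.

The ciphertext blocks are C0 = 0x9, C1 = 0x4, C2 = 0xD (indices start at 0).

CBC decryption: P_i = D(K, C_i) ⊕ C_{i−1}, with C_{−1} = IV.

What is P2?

P2: D(K, 0xD) = 0x5; 0x5 ⊕ 0x4 = 0x1.

P2 = 0x1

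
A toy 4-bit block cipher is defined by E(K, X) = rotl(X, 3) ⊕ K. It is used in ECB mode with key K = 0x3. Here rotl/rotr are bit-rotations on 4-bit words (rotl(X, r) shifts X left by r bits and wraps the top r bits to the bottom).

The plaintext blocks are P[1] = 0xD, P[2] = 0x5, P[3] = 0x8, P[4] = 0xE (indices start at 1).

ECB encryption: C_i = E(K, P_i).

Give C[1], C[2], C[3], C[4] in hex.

C[1]: E(K, 0xD) = 0xD.
C[2]: E(K, 0x5) = 0x9.
C[3]: E(K, 0x8) = 0x7.
C[4]: E(K, 0xE) = 0x4.

C[1] = 0xD, C[2] = 0x9, C[3] = 0x7, C[4] = 0x4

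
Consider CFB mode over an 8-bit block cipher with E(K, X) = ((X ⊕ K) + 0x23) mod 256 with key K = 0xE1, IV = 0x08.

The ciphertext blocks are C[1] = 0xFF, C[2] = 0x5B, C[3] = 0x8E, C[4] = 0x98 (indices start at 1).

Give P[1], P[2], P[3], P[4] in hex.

CFB decryption: P_i = C_i ⊕ E(K, C_{i−1}), with C_{0} = IV.
P[1]: E(K, 0x08) = 0x0C; 0xFF ⊕ 0x0C = 0xF3.
P[2]: E(K, 0xFF) = 0x41; 0x5B ⊕ 0x41 = 0x1A.
P[3]: E(K, 0x5B) = 0xDD; 0x8E ⊕ 0xDD = 0x53.
P[4]: E(K, 0x8E) = 0x92; 0x98 ⊕ 0x92 = 0x0A.

P[1] = 0xF3, P[2] = 0x1A, P[3] = 0x53, P[4] = 0x0A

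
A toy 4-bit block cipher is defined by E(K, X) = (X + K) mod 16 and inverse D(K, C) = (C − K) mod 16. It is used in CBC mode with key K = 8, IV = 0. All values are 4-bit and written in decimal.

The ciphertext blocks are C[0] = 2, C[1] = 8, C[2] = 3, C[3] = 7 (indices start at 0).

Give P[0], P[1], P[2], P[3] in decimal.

CBC decryption: P_i = D(K, C_i) ⊕ C_{i−1}, with C_{−1} = IV.
P[0]: D(K, 2) = 10; 10 ⊕ 0 = 10.
P[1]: D(K, 8) = 0; 0 ⊕ 2 = 2.
P[2]: D(K, 3) = 11; 11 ⊕ 8 = 3.
P[3]: D(K, 7) = 15; 15 ⊕ 3 = 12.

P[0] = 10, P[1] = 2, P[2] = 3, P[3] = 12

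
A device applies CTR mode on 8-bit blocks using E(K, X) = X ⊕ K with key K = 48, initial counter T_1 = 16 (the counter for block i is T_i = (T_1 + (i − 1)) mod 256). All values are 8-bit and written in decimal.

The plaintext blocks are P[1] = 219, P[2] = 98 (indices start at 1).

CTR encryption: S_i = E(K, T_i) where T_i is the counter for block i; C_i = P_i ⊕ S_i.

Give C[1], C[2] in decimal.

C[1] = 251, C[2] = 67

C[1]: T = 16, S = E(K, T) = 32; 219 ⊕ 32 = 251.
C[2]: T = 17, S = E(K, T) = 33; 98 ⊕ 33 = 67.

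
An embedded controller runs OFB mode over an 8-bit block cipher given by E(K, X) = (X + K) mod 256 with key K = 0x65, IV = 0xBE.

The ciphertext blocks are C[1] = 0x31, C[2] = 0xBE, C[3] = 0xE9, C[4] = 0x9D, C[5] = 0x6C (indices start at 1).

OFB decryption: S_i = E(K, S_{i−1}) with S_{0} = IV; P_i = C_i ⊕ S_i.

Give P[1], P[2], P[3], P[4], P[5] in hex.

P[1] = 0x12, P[2] = 0x36, P[3] = 0x04, P[4] = 0xCF, P[5] = 0xDB

P[1]: S = E(K, 0xBE) = 0x23; 0x31 ⊕ 0x23 = 0x12.
P[2]: S = E(K, 0x23) = 0x88; 0xBE ⊕ 0x88 = 0x36.
P[3]: S = E(K, 0x88) = 0xED; 0xE9 ⊕ 0xED = 0x04.
P[4]: S = E(K, 0xED) = 0x52; 0x9D ⊕ 0x52 = 0xCF.
P[5]: S = E(K, 0x52) = 0xB7; 0x6C ⊕ 0xB7 = 0xDB.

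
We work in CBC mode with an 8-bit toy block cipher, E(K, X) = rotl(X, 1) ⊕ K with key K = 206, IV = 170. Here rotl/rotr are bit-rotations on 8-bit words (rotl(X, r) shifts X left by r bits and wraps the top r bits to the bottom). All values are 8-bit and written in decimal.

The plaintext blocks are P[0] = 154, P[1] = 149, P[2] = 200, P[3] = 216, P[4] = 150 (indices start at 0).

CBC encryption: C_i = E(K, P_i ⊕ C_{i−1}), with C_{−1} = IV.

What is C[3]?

C[0]: P[0] ⊕ 170 = 48; E(K, 48) = 174.
C[1]: P[1] ⊕ 174 = 59; E(K, 59) = 184.
C[2]: P[2] ⊕ 184 = 112; E(K, 112) = 46.
C[3]: P[3] ⊕ 46 = 246; E(K, 246) = 35.

C[3] = 35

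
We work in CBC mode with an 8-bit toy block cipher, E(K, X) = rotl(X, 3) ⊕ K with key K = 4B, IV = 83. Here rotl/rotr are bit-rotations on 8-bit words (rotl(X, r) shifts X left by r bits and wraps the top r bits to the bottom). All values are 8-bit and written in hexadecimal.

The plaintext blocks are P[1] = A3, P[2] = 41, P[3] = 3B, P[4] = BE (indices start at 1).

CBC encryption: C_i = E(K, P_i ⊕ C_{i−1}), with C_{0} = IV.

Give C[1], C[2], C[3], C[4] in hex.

C[1] = 4A, C[2] = 13, C[3] = 0A, C[4] = EE

C[1]: P[1] ⊕ 83 = 20; E(K, 20) = 4A.
C[2]: P[2] ⊕ 4A = 0B; E(K, 0B) = 13.
C[3]: P[3] ⊕ 13 = 28; E(K, 28) = 0A.
C[4]: P[4] ⊕ 0A = B4; E(K, B4) = EE.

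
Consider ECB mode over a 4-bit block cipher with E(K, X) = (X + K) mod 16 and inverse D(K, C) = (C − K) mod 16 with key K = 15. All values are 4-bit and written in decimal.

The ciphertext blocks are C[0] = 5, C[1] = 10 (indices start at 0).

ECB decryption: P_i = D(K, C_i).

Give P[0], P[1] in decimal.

P[0] = 6, P[1] = 11

P[0]: D(K, 5) = 6.
P[1]: D(K, 10) = 11.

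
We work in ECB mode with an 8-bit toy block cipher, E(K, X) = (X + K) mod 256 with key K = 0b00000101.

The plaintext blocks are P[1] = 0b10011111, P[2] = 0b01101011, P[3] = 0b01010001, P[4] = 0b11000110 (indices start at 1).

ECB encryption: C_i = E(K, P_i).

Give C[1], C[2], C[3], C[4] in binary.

C[1]: E(K, 0b10011111) = 0b10100100.
C[2]: E(K, 0b01101011) = 0b01110000.
C[3]: E(K, 0b01010001) = 0b01010110.
C[4]: E(K, 0b11000110) = 0b11001011.

C[1] = 0b10100100, C[2] = 0b01110000, C[3] = 0b01010110, C[4] = 0b11001011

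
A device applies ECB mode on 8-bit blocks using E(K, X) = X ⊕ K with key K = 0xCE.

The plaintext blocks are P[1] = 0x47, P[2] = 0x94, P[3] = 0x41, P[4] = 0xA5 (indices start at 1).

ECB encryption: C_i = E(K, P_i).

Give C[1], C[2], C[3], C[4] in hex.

C[1] = 0x89, C[2] = 0x5A, C[3] = 0x8F, C[4] = 0x6B

C[1]: E(K, 0x47) = 0x89.
C[2]: E(K, 0x94) = 0x5A.
C[3]: E(K, 0x41) = 0x8F.
C[4]: E(K, 0xA5) = 0x6B.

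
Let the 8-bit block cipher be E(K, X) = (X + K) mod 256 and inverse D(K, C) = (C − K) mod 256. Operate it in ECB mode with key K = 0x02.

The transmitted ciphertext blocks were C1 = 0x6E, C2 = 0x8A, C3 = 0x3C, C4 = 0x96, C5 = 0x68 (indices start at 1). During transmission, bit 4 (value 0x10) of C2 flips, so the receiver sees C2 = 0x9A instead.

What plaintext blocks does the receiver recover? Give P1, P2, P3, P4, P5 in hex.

ECB decryption: P_i = D(K, C_i).
Only C2 changed, to 0x9A. In ECB, a change in C_i affects only P_i. Decrypting the received ciphertext:
P1: D(K, 0x6E) = 0x6C.
P2: D(K, 0x9A) = 0x98.
P3: D(K, 0x3C) = 0x3A.
P4: D(K, 0x96) = 0x94.
P5: D(K, 0x68) = 0x66.
Blocks that differ from the original plaintext: P2.

P1 = 0x6C, P2 = 0x98, P3 = 0x3A, P4 = 0x94, P5 = 0x66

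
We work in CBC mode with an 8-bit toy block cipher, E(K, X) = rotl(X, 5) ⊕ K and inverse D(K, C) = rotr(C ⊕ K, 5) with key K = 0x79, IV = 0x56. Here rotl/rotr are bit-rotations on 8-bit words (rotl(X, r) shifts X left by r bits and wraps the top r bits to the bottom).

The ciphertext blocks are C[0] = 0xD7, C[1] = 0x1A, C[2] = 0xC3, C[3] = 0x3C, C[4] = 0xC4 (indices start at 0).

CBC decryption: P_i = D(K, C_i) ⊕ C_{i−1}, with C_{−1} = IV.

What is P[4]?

P[4]: D(K, 0xC4) = 0xED; 0xED ⊕ 0x3C = 0xD1.

P[4] = 0xD1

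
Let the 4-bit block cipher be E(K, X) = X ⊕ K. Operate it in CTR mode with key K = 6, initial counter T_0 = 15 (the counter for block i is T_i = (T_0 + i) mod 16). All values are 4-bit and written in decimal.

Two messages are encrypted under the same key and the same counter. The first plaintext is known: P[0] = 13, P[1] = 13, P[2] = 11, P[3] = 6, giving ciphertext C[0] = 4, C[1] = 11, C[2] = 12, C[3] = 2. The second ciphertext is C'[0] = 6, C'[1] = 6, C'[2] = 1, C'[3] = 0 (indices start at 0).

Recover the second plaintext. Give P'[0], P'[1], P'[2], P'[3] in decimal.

P'[0] = 15, P'[1] = 0, P'[2] = 6, P'[3] = 4

In CTR with a reused counter, both messages share the same keystream S_i, so C_i ⊕ C'_i = P_i ⊕ P'_i and thus P'_i = P_i ⊕ C_i ⊕ C'_i.
P'[0]: 13 ⊕ 4 ⊕ 6 = 15.
P'[1]: 13 ⊕ 11 ⊕ 6 = 0.
P'[2]: 11 ⊕ 12 ⊕ 1 = 6.
P'[3]: 6 ⊕ 2 ⊕ 0 = 4.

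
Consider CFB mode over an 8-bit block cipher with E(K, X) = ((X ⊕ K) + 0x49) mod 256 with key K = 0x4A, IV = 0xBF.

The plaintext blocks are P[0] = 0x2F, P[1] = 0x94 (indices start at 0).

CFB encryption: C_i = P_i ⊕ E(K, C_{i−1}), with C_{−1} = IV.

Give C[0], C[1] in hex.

C[0]: E(K, 0xBF) = 0x3E; 0x2F ⊕ 0x3E = 0x11.
C[1]: E(K, 0x11) = 0xA4; 0x94 ⊕ 0xA4 = 0x30.

C[0] = 0x11, C[1] = 0x30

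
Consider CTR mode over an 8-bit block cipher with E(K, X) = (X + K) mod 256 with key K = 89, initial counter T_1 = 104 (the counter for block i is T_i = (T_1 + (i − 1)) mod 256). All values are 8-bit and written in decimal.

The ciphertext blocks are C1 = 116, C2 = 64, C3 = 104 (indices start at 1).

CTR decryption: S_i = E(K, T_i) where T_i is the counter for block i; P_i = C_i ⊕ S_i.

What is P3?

P3 = 171

P3: T = 106, S = E(K, T) = 195; 104 ⊕ 195 = 171.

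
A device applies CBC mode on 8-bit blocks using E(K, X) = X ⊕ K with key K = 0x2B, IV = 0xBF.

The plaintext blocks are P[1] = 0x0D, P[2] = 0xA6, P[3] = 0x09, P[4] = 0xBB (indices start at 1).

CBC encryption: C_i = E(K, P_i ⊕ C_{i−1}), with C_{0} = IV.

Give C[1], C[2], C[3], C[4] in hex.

C[1] = 0x99, C[2] = 0x14, C[3] = 0x36, C[4] = 0xA6

C[1]: P[1] ⊕ 0xBF = 0xB2; E(K, 0xB2) = 0x99.
C[2]: P[2] ⊕ 0x99 = 0x3F; E(K, 0x3F) = 0x14.
C[3]: P[3] ⊕ 0x14 = 0x1D; E(K, 0x1D) = 0x36.
C[4]: P[4] ⊕ 0x36 = 0x8D; E(K, 0x8D) = 0xA6.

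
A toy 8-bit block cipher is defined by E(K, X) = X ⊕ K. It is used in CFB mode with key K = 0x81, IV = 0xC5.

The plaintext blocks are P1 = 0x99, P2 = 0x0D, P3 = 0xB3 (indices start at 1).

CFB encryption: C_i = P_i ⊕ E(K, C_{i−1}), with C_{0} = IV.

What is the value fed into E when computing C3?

C1: E(K, 0xC5) = 0x44; 0x99 ⊕ 0x44 = 0xDD.
C2: E(K, 0xDD) = 0x5C; 0x0D ⊕ 0x5C = 0x51.
C3: E(K, 0x51) = 0xD0; 0xB3 ⊕ 0xD0 = 0x63.
So the input to E for block 3 is 0x51.

0x51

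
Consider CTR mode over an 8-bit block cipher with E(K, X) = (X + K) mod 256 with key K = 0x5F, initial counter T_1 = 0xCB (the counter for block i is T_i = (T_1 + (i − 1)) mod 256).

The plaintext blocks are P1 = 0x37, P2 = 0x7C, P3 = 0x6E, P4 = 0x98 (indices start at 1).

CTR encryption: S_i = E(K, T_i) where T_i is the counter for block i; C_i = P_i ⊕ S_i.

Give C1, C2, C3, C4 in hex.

C1: T = 0xCB, S = E(K, T) = 0x2A; 0x37 ⊕ 0x2A = 0x1D.
C2: T = 0xCC, S = E(K, T) = 0x2B; 0x7C ⊕ 0x2B = 0x57.
C3: T = 0xCD, S = E(K, T) = 0x2C; 0x6E ⊕ 0x2C = 0x42.
C4: T = 0xCE, S = E(K, T) = 0x2D; 0x98 ⊕ 0x2D = 0xB5.

C1 = 0x1D, C2 = 0x57, C3 = 0x42, C4 = 0xB5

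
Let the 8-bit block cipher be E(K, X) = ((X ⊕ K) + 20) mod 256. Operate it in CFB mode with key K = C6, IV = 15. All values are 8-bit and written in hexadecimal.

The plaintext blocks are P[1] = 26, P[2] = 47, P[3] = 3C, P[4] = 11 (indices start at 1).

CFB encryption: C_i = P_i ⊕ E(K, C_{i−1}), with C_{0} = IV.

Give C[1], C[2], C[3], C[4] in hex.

C[1] = D5, C[2] = 74, C[3] = EE, C[4] = 59

C[1]: E(K, 15) = F3; 26 ⊕ F3 = D5.
C[2]: E(K, D5) = 33; 47 ⊕ 33 = 74.
C[3]: E(K, 74) = D2; 3C ⊕ D2 = EE.
C[4]: E(K, EE) = 48; 11 ⊕ 48 = 59.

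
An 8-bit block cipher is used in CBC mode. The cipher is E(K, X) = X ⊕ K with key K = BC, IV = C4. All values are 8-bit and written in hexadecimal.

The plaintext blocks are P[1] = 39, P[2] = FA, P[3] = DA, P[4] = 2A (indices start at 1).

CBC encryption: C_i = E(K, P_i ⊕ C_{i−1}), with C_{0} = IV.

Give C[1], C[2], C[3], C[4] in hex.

C[1] = 41, C[2] = 07, C[3] = 61, C[4] = F7

C[1]: P[1] ⊕ C4 = FD; E(K, FD) = 41.
C[2]: P[2] ⊕ 41 = BB; E(K, BB) = 07.
C[3]: P[3] ⊕ 07 = DD; E(K, DD) = 61.
C[4]: P[4] ⊕ 61 = 4B; E(K, 4B) = F7.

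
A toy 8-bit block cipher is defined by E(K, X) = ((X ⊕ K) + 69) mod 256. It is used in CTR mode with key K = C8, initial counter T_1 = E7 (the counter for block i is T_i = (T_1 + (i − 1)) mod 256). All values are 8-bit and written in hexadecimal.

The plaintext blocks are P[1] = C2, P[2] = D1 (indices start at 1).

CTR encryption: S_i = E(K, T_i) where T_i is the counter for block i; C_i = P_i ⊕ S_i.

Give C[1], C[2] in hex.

C[1]: T = E7, S = E(K, T) = 98; C2 ⊕ 98 = 5A.
C[2]: T = E8, S = E(K, T) = 89; D1 ⊕ 89 = 58.

C[1] = 5A, C[2] = 58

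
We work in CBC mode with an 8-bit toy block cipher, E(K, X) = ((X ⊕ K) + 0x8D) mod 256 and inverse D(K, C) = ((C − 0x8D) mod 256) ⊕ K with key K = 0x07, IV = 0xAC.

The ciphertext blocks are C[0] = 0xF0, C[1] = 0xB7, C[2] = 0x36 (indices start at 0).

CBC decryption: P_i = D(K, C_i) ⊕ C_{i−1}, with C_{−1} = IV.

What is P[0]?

P[0]: D(K, 0xF0) = 0x64; 0x64 ⊕ 0xAC = 0xC8.

P[0] = 0xC8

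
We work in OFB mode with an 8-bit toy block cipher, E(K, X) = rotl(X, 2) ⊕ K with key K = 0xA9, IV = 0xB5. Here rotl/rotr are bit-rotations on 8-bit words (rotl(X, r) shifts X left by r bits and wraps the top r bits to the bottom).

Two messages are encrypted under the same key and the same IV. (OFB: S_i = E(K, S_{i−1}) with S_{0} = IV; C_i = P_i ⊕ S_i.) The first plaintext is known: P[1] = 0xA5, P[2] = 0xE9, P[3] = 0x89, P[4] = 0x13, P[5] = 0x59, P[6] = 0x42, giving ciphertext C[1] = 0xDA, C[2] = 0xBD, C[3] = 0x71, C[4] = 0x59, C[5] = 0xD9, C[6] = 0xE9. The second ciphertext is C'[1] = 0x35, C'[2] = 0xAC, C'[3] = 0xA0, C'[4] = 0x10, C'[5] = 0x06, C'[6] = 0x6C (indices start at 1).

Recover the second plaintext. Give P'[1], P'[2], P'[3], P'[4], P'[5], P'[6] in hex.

In OFB with a reused IV, both messages share the same keystream S_i, so C_i ⊕ C'_i = P_i ⊕ P'_i and thus P'_i = P_i ⊕ C_i ⊕ C'_i.
P'[1]: 0xA5 ⊕ 0xDA ⊕ 0x35 = 0x4A.
P'[2]: 0xE9 ⊕ 0xBD ⊕ 0xAC = 0xF8.
P'[3]: 0x89 ⊕ 0x71 ⊕ 0xA0 = 0x58.
P'[4]: 0x13 ⊕ 0x59 ⊕ 0x10 = 0x5A.
P'[5]: 0x59 ⊕ 0xD9 ⊕ 0x06 = 0x86.
P'[6]: 0x42 ⊕ 0xE9 ⊕ 0x6C = 0xC7.

P'[1] = 0x4A, P'[2] = 0xF8, P'[3] = 0x58, P'[4] = 0x5A, P'[5] = 0x86, P'[6] = 0xC7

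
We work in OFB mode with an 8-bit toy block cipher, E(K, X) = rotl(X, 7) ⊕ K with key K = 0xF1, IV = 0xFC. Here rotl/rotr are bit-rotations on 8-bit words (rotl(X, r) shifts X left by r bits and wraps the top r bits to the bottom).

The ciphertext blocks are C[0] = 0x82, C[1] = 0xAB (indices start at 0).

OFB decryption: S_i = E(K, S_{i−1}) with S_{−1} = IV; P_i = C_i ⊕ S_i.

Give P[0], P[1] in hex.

P[0]: S = E(K, 0xFC) = 0x8F; 0x82 ⊕ 0x8F = 0x0D.
P[1]: S = E(K, 0x8F) = 0x36; 0xAB ⊕ 0x36 = 0x9D.

P[0] = 0x0D, P[1] = 0x9D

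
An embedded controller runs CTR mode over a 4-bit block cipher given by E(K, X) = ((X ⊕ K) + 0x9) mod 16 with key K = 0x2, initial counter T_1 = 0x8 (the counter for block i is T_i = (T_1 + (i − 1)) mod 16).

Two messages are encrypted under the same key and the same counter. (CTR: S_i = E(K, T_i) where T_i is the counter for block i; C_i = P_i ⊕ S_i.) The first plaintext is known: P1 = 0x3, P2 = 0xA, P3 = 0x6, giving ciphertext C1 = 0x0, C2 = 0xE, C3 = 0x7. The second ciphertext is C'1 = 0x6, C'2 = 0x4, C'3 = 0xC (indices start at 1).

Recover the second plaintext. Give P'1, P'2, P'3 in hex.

In CTR with a reused counter, both messages share the same keystream S_i, so C_i ⊕ C'_i = P_i ⊕ P'_i and thus P'_i = P_i ⊕ C_i ⊕ C'_i.
P'1: 0x3 ⊕ 0x0 ⊕ 0x6 = 0x5.
P'2: 0xA ⊕ 0xE ⊕ 0x4 = 0x0.
P'3: 0x6 ⊕ 0x7 ⊕ 0xC = 0xD.

P'1 = 0x5, P'2 = 0x0, P'3 = 0xD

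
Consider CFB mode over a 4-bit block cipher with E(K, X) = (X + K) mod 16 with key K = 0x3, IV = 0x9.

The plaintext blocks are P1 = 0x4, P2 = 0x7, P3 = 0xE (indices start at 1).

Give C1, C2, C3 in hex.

CFB encryption: C_i = P_i ⊕ E(K, C_{i−1}), with C_{0} = IV.
C1: E(K, 0x9) = 0xC; 0x4 ⊕ 0xC = 0x8.
C2: E(K, 0x8) = 0xB; 0x7 ⊕ 0xB = 0xC.
C3: E(K, 0xC) = 0xF; 0xE ⊕ 0xF = 0x1.

C1 = 0x8, C2 = 0xC, C3 = 0x1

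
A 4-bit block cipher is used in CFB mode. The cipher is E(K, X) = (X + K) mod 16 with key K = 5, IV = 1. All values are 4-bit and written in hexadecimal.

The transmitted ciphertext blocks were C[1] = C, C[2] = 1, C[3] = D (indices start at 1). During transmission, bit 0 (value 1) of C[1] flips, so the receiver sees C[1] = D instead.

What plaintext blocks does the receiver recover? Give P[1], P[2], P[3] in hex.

CFB decryption: P_i = C_i ⊕ E(K, C_{i−1}), with C_{0} = IV.
Only C[1] changed, to D. In CFB, a change in C_i flips the same bit in P_i and garbles P_{i+1}. Decrypting the received ciphertext:
P[1]: E(K, 1) = 6; D ⊕ 6 = B.
P[2]: E(K, D) = 2; 1 ⊕ 2 = 3.
P[3]: E(K, 1) = 6; D ⊕ 6 = B.
Blocks that differ from the original plaintext: P[1], P[2].

P[1] = B, P[2] = 3, P[3] = B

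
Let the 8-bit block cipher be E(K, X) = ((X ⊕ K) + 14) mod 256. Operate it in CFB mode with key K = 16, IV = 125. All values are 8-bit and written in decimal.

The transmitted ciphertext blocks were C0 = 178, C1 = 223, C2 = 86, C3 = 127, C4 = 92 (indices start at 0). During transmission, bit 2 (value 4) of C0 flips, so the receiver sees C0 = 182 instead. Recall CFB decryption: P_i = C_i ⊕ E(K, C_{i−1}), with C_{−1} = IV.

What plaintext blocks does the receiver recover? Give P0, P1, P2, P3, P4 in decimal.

Only C0 changed, to 182. In CFB, a change in C_i flips the same bit in P_i and garbles P_{i+1}. Decrypting the received ciphertext:
P0: E(K, 125) = 123; 182 ⊕ 123 = 205.
P1: E(K, 182) = 180; 223 ⊕ 180 = 107.
P2: E(K, 223) = 221; 86 ⊕ 221 = 139.
P3: E(K, 86) = 84; 127 ⊕ 84 = 43.
P4: E(K, 127) = 125; 92 ⊕ 125 = 33.
Blocks that differ from the original plaintext: P0, P1.

P0 = 205, P1 = 107, P2 = 139, P3 = 43, P4 = 33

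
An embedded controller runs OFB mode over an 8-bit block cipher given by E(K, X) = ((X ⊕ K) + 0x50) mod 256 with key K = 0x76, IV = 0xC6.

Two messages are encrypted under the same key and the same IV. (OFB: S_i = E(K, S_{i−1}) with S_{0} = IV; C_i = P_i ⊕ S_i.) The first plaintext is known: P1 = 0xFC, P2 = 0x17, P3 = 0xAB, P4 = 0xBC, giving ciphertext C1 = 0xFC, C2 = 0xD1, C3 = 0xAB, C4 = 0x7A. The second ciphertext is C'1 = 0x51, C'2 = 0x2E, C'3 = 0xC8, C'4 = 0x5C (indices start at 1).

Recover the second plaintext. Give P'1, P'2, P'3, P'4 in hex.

P'1 = 0x51, P'2 = 0xE8, P'3 = 0xC8, P'4 = 0x9A

In OFB with a reused IV, both messages share the same keystream S_i, so C_i ⊕ C'_i = P_i ⊕ P'_i and thus P'_i = P_i ⊕ C_i ⊕ C'_i.
P'1: 0xFC ⊕ 0xFC ⊕ 0x51 = 0x51.
P'2: 0x17 ⊕ 0xD1 ⊕ 0x2E = 0xE8.
P'3: 0xAB ⊕ 0xAB ⊕ 0xC8 = 0xC8.
P'4: 0xBC ⊕ 0x7A ⊕ 0x5C = 0x9A.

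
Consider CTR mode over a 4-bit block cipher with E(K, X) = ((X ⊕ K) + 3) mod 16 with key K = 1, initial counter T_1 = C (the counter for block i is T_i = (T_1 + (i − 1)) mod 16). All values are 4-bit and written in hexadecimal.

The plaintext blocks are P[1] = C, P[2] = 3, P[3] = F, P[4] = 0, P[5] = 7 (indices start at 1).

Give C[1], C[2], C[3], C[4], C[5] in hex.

C[1] = C, C[2] = C, C[3] = D, C[4] = 1, C[5] = 3

CTR encryption: S_i = E(K, T_i) where T_i is the counter for block i; C_i = P_i ⊕ S_i.
C[1]: T = C, S = E(K, T) = 0; C ⊕ 0 = C.
C[2]: T = D, S = E(K, T) = F; 3 ⊕ F = C.
C[3]: T = E, S = E(K, T) = 2; F ⊕ 2 = D.
C[4]: T = F, S = E(K, T) = 1; 0 ⊕ 1 = 1.
C[5]: T = 0, S = E(K, T) = 4; 7 ⊕ 4 = 3.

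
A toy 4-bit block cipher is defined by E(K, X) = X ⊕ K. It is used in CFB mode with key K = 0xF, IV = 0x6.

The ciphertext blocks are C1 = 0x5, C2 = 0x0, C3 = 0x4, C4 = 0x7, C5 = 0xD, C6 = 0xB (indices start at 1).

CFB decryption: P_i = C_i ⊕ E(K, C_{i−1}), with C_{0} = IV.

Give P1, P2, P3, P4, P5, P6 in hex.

P1: E(K, 0x6) = 0x9; 0x5 ⊕ 0x9 = 0xC.
P2: E(K, 0x5) = 0xA; 0x0 ⊕ 0xA = 0xA.
P3: E(K, 0x0) = 0xF; 0x4 ⊕ 0xF = 0xB.
P4: E(K, 0x4) = 0xB; 0x7 ⊕ 0xB = 0xC.
P5: E(K, 0x7) = 0x8; 0xD ⊕ 0x8 = 0x5.
P6: E(K, 0xD) = 0x2; 0xB ⊕ 0x2 = 0x9.

P1 = 0xC, P2 = 0xA, P3 = 0xB, P4 = 0xC, P5 = 0x5, P6 = 0x9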